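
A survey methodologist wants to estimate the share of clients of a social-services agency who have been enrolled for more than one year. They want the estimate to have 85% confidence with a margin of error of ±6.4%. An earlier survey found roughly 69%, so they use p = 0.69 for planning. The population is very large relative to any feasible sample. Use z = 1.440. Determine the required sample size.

109

With p = 0.69, p(1−p) = 0.2139.
n = z²·p(1−p)/E² = 1.440² × 0.2139 / 0.064² = 2.0736 × 0.2139 / 0.004096 ≈ 108.29.
Rounding up gives n = 109.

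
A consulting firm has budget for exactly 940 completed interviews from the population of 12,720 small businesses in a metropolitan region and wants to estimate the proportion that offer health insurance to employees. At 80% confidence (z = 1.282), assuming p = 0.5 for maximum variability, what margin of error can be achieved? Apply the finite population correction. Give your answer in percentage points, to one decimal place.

2.0

Finite-population factor: (N−n)/(N−1) = (12720−940)/(12720−1) = 0.9262.
SE(p̂) = √[p(1−p)/n · (N−n)/(N−1)] = √[0.2500/940 × 0.9262] = 0.01569.
E = z × SE = 1.282 × 0.01569 = 0.02012 ≈ 2.0 percentage points.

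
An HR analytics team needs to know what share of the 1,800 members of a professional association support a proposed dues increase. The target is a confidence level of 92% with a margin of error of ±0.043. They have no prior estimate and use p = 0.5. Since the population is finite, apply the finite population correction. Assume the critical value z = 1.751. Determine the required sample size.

Unadjusted: n₀ = 1.751² × 0.50 × 0.50 / 0.043² ≈ 414.55, so n₀ = 415.
Finite population correction with N = 1,800: n = n₀ / (1 + (n₀−1)/N) = 415 / (1 + 414/1800) = 415 / 1.2300 ≈ 337.40.
Rounding up, n = 338.

338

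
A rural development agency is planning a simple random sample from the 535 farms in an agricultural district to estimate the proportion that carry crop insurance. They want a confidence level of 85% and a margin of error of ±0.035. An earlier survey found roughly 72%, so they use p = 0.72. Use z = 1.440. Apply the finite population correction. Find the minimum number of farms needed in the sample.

Unadjusted: n₀ = 1.440² × 0.72 × 0.28 / 0.035² ≈ 341.26, so n₀ = 342.
Finite population correction with N = 535: n = n₀ / (1 + (n₀−1)/N) = 342 / (1 + 341/535) = 342 / 1.6374 ≈ 208.87.
Rounding up, n = 209.

209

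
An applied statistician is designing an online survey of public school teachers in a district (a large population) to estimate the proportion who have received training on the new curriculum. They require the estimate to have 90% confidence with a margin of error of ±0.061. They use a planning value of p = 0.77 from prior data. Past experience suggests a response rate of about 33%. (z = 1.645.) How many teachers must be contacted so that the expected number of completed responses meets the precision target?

391

Completed interviews needed: n₀ = 1.645² × 0.1771 / 0.061² ≈ 128.79 → 129.
At a 33% response rate, contacts needed = 129 / 0.33 ≈ 390.91 → 391.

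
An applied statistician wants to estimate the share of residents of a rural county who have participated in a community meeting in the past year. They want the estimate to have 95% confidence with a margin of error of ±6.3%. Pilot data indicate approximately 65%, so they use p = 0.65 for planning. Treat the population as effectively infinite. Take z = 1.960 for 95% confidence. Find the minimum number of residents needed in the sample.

221

With p = 0.65, p(1−p) = 0.2275.
n = z²·p(1−p)/E² = 1.960² × 0.2275 / 0.063² = 3.8416 × 0.2275 / 0.003969 ≈ 220.20.
Rounding up gives n = 221.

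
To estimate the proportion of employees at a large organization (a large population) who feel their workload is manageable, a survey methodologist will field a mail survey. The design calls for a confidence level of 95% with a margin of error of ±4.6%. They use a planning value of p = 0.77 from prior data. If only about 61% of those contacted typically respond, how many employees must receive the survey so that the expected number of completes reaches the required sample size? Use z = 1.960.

528

Completed interviews needed: n₀ = 1.960² × 0.1771 / 0.046² ≈ 321.53 → 322.
At a 61% response rate, contacts needed = 322 / 0.61 ≈ 527.87 → 528.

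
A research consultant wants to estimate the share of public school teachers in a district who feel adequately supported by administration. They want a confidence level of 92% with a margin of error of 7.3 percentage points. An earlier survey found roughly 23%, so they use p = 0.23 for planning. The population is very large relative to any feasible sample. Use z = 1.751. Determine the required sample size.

102

With p = 0.23, p(1−p) = 0.1771.
n = z²·p(1−p)/E² = 1.751² × 0.1771 / 0.073² = 3.0660 × 0.1771 / 0.005329 ≈ 101.89.
Rounding up gives n = 102.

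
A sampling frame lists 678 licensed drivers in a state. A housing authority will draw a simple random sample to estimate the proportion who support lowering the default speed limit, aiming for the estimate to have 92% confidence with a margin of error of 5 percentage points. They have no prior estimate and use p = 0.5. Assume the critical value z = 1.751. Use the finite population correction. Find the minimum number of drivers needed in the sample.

Unadjusted: n₀ = 1.751² × 0.50 × 0.50 / 0.050² ≈ 306.60, so n₀ = 307.
Finite population correction with N = 678: n = n₀ / (1 + (n₀−1)/N) = 307 / (1 + 306/678) = 307 / 1.4513 ≈ 211.53.
Rounding up, n = 212.

212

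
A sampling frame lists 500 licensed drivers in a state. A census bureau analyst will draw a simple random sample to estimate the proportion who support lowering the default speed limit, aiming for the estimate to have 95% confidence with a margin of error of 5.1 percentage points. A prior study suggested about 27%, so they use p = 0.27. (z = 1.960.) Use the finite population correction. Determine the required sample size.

Unadjusted: n₀ = 1.960² × 0.27 × 0.73 / 0.051² ≈ 291.11, so n₀ = 292.
Finite population correction with N = 500: n = n₀ / (1 + (n₀−1)/N) = 292 / (1 + 291/500) = 292 / 1.5820 ≈ 184.58.
Rounding up, n = 185.

185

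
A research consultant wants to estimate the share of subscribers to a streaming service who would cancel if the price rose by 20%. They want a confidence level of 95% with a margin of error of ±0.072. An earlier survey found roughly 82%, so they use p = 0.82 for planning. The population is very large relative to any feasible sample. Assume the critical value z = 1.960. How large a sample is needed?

110

With p = 0.82, p(1−p) = 0.1476.
n = z²·p(1−p)/E² = 1.960² × 0.1476 / 0.072² = 3.8416 × 0.1476 / 0.005184 ≈ 109.38.
Rounding up gives n = 110.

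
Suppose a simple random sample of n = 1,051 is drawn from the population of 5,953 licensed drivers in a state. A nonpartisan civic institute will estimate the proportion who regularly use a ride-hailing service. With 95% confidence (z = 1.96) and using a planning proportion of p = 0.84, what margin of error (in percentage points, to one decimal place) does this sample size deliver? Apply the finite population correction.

2.0

Finite-population factor: (N−n)/(N−1) = (5953−1051)/(5953−1) = 0.8236.
SE(p̂) = √[p(1−p)/n · (N−n)/(N−1)] = √[0.1344/1051 × 0.8236] = 0.01026.
E = z × SE = 1.96 × 0.01026 = 0.02011 ≈ 2.0 percentage points.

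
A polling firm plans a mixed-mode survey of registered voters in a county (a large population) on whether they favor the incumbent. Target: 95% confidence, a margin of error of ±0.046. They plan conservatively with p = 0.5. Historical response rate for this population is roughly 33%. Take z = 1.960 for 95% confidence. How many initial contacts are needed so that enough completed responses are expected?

Completed interviews needed: n₀ = 1.960² × 0.2500 / 0.046² ≈ 453.88 → 454.
At a 33% response rate, contacts needed = 454 / 0.33 ≈ 1375.76 → 1376.

1376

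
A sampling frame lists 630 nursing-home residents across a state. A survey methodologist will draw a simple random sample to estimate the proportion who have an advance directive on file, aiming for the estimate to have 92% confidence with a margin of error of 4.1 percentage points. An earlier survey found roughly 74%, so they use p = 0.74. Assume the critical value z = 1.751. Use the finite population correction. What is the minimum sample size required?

226

Unadjusted: n₀ = 1.751² × 0.74 × 0.26 / 0.041² ≈ 350.92, so n₀ = 351.
Finite population correction with N = 630: n = n₀ / (1 + (n₀−1)/N) = 351 / (1 + 350/630) = 351 / 1.5556 ≈ 225.64.
Rounding up, n = 226.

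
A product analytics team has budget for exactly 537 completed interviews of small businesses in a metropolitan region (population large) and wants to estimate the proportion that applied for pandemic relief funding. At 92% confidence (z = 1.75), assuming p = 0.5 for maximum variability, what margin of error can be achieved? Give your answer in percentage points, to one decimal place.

3.8

SE(p̂) = √[p(1−p)/n] = √[0.2500/537] = 0.02158.
E = z × SE = 1.75 × 0.02158 = 0.03776, or 3.8 percentage points.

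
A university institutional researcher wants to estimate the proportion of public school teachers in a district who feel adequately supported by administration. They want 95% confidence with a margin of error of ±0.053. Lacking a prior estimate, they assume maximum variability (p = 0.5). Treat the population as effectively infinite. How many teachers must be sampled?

For 95% confidence, z = 1.960.
With p = 0.5, p(1−p) = 0.25.
n = z²·p(1−p)/E² = 1.960² × 0.2500 / 0.053² = 3.8416 × 0.2500 / 0.002809 ≈ 341.90.
Rounding up gives n = 342.

342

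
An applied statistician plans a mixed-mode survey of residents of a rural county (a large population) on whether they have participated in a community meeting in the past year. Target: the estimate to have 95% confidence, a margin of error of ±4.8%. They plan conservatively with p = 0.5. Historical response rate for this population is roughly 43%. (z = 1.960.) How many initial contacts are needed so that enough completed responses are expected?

970

Completed interviews needed: n₀ = 1.960² × 0.2500 / 0.048² ≈ 416.84 → 417.
At a 43% response rate, contacts needed = 417 / 0.43 ≈ 969.77 → 970.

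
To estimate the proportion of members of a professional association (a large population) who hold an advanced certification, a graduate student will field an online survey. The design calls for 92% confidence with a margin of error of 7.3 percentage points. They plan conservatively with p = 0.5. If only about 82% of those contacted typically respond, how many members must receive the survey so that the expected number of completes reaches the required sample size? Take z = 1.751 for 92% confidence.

Completed interviews needed: n₀ = 1.751² × 0.2500 / 0.073² ≈ 143.84 → 144.
At an 82% response rate, contacts needed = 144 / 0.82 ≈ 175.61 → 176.

176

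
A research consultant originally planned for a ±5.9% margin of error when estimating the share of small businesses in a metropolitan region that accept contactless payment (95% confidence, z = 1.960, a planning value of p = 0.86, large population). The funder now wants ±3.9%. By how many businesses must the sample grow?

At ±5.9%: n = 1.960² × 0.1204 / 0.059² ≈ 132.87 → 133.
At ±3.9%: n = 1.960² × 0.1204 / 0.039² ≈ 304.10 → 305.
Additional respondents: 305 − 133 = 172.

172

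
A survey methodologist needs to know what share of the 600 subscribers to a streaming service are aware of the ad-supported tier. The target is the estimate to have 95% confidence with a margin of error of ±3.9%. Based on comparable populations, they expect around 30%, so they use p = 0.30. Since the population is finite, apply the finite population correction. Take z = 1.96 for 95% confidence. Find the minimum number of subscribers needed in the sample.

Unadjusted: n₀ = 1.96² × 0.30 × 0.70 / 0.039² ≈ 530.40, so n₀ = 531.
Finite population correction with N = 600: n = n₀ / (1 + (n₀−1)/N) = 531 / (1 + 530/600) = 531 / 1.8833 ≈ 281.95.
Rounding up, n = 282.

282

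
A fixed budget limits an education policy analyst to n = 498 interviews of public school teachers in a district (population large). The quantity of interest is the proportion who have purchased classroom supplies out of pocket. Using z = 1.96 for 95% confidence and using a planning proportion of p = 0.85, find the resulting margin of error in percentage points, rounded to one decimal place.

SE(p̂) = √[p(1−p)/n] = √[0.1275/498] = 0.01600.
E = z × SE = 1.96 × 0.01600 = 0.03136, or 3.1 percentage points.

3.1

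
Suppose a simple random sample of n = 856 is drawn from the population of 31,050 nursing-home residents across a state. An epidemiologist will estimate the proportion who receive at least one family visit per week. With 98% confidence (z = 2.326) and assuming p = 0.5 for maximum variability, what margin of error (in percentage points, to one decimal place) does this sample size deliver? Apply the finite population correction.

3.9

Finite-population factor: (N−n)/(N−1) = (31050−856)/(31050−1) = 0.9725.
SE(p̂) = √[p(1−p)/n · (N−n)/(N−1)] = √[0.2500/856 × 0.9725] = 0.01685.
E = z × SE = 2.326 × 0.01685 = 0.03920 ≈ 3.9 percentage points.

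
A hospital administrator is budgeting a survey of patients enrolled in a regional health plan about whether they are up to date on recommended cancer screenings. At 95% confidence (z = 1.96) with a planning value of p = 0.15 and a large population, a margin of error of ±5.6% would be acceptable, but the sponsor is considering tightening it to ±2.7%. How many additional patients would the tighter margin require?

At ±5.6%: n = 1.96² × 0.1275 / 0.056² ≈ 156.19 → 157.
At ±2.7%: n = 1.96² × 0.1275 / 0.027² ≈ 671.88 → 672.
Additional respondents: 672 − 157 = 515.

515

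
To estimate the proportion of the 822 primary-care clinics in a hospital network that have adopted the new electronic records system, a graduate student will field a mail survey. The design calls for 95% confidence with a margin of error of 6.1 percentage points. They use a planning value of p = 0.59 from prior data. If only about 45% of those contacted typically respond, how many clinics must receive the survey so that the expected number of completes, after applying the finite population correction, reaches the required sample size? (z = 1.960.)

Completed interviews needed (unadjusted): n₀ = 1.960² × 0.2419 / 0.061² ≈ 249.74 → 250.
FPC for N = 822: n = 250 / (1 + 249/822) = 250 / 1.3029 ≈ 191.88 → 192.
At a 45% response rate, contacts needed = 192 / 0.45 ≈ 426.67 → 427.

427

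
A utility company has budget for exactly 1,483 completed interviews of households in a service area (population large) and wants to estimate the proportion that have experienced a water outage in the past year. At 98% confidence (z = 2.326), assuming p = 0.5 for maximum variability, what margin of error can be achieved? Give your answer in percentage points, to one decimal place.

SE(p̂) = √[p(1−p)/n] = √[0.2500/1483] = 0.01298.
E = z × SE = 2.326 × 0.01298 = 0.03020, or 3.0 percentage points.

3.0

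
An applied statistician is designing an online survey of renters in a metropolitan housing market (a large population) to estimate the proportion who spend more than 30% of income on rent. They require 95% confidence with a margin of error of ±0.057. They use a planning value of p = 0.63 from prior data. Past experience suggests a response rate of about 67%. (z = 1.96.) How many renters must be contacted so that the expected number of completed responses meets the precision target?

Completed interviews needed: n₀ = 1.96² × 0.2331 / 0.057² ≈ 275.62 → 276.
At a 67% response rate, contacts needed = 276 / 0.67 ≈ 411.94 → 412.

412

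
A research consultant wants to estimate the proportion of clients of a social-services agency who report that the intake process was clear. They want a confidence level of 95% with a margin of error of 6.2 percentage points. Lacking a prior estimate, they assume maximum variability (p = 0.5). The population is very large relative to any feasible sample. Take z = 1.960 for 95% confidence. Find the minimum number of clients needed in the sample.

250

With p = 0.5, p(1−p) = 0.25.
n = z²·p(1−p)/E² = 1.960² × 0.2500 / 0.062² = 3.8416 × 0.2500 / 0.003844 ≈ 249.84.
Rounding up gives n = 250.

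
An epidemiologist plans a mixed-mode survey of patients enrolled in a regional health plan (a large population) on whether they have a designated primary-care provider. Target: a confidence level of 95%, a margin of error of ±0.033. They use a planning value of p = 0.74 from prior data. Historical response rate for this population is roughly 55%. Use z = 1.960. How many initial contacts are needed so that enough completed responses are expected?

1235

Completed interviews needed: n₀ = 1.960² × 0.1924 / 0.033² ≈ 678.72 → 679.
At a 55% response rate, contacts needed = 679 / 0.55 ≈ 1234.55 → 1235.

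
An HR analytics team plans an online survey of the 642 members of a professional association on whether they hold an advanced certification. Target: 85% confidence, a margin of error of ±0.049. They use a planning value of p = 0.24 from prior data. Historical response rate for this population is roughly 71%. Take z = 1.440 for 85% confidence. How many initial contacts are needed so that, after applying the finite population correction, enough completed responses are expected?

Completed interviews needed (unadjusted): n₀ = 1.440² × 0.1824 / 0.049² ≈ 157.53 → 158.
FPC for N = 642: n = 158 / (1 + 157/642) = 158 / 1.2445 ≈ 126.95 → 127.
At a 71% response rate, contacts needed = 127 / 0.71 ≈ 178.87 → 179.

179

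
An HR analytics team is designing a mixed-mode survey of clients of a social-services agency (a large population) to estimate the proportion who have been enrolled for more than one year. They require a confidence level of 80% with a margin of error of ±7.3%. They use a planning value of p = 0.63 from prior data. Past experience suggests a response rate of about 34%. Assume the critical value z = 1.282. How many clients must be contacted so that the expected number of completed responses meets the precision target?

212

Completed interviews needed: n₀ = 1.282² × 0.2331 / 0.073² ≈ 71.89 → 72.
At a 34% response rate, contacts needed = 72 / 0.34 ≈ 211.76 → 212.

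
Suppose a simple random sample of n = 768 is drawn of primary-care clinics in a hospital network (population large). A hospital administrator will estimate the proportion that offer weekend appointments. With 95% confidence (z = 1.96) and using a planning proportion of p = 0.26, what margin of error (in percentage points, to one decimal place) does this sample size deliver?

3.1

SE(p̂) = √[p(1−p)/n] = √[0.1924/768] = 0.01583.
E = z × SE = 1.96 × 0.01583 = 0.03102, or 3.1 percentage points.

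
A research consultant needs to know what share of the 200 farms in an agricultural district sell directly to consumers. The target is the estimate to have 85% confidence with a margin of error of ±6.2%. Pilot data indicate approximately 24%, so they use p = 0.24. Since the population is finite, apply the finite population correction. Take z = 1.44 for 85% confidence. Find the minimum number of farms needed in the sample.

Unadjusted: n₀ = 1.44² × 0.24 × 0.76 / 0.062² ≈ 98.39, so n₀ = 99.
Finite population correction with N = 200: n = n₀ / (1 + (n₀−1)/N) = 99 / (1 + 98/200) = 99 / 1.4900 ≈ 66.44.
Rounding up, n = 67.

67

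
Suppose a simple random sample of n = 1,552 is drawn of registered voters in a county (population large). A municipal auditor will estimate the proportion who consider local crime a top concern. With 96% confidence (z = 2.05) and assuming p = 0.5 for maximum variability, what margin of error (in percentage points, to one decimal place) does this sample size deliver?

2.6

SE(p̂) = √[p(1−p)/n] = √[0.2500/1552] = 0.01269.
E = z × SE = 2.05 × 0.01269 = 0.02602, or 2.6 percentage points.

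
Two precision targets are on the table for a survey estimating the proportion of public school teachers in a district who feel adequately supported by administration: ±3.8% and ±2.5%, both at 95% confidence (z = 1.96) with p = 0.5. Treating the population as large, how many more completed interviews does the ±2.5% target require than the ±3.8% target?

At ±3.8%: n = 1.96² × 0.2500 / 0.038² ≈ 665.10 → 666.
At ±2.5%: n = 1.96² × 0.2500 / 0.025² ≈ 1536.64 → 1537.
Additional respondents: 1537 − 666 = 871.

871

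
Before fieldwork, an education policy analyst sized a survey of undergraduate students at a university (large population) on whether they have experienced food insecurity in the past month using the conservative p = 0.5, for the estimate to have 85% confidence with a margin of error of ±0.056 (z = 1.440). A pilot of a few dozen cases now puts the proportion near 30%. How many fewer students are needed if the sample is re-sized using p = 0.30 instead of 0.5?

27

Conservative (p = 0.5): n = 1.440² × 0.25 / 0.056² ≈ 165.31 → 166.
Using p = 0.30: p(1−p) = 0.2100, so n = 1.440² × 0.2100 / 0.056² ≈ 138.86 → 139.
Reduction: 166 − 139 = 27.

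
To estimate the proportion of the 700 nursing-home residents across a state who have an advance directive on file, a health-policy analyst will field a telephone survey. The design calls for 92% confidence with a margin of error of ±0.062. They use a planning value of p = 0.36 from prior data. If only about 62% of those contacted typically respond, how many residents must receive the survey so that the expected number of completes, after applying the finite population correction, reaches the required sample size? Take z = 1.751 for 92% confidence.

Completed interviews needed (unadjusted): n₀ = 1.751² × 0.2304 / 0.062² ≈ 183.77 → 184.
FPC for N = 700: n = 184 / (1 + 183/700) = 184 / 1.2614 ≈ 145.87 → 146.
At a 62% response rate, contacts needed = 146 / 0.62 ≈ 235.48 → 236.

236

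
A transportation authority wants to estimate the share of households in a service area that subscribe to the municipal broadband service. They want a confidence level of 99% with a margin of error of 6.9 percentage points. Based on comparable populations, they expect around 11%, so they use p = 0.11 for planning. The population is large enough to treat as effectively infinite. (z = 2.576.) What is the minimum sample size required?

With p = 0.11, p(1−p) = 0.0979.
n = z²·p(1−p)/E² = 2.576² × 0.0979 / 0.069² = 6.6358 × 0.0979 / 0.004761 ≈ 136.45.
Rounding up gives n = 137.

137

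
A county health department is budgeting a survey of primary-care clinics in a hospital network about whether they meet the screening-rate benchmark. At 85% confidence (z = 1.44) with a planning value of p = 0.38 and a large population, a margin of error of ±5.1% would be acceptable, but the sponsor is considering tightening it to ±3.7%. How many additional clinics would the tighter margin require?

At ±5.1%: n = 1.44² × 0.2356 / 0.051² ≈ 187.83 → 188.
At ±3.7%: n = 1.44² × 0.2356 / 0.037² ≈ 356.86 → 357.
Additional respondents: 357 − 188 = 169.

169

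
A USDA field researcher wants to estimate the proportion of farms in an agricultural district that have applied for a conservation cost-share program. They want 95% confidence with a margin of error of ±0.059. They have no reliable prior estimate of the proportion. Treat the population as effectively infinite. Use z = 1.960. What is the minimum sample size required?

With no prior estimate, use p = 0.5, giving p(1−p) = 0.25.
n = z²·p(1−p)/E² = 1.960² × 0.2500 / 0.059² = 3.8416 × 0.2500 / 0.003481 ≈ 275.90.
Rounding up gives n = 276.

276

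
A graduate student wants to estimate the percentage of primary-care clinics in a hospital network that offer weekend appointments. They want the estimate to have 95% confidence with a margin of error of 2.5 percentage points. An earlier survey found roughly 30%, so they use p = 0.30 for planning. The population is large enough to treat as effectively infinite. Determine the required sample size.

For 95% confidence, z = 1.96.
With p = 0.30, p(1−p) = 0.2100.
n = z²·p(1−p)/E² = 1.96² × 0.2100 / 0.025² = 3.8416 × 0.2100 / 0.000625 ≈ 1290.78.
Rounding up gives n = 1291.

1291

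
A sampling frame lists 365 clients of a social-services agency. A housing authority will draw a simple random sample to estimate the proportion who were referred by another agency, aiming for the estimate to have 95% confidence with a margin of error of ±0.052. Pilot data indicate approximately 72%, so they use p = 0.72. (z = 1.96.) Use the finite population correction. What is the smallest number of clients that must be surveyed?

161

Unadjusted: n₀ = 1.96² × 0.72 × 0.28 / 0.052² ≈ 286.42, so n₀ = 287.
Finite population correction with N = 365: n = n₀ / (1 + (n₀−1)/N) = 287 / (1 + 286/365) = 287 / 1.7836 ≈ 160.91.
Rounding up, n = 161.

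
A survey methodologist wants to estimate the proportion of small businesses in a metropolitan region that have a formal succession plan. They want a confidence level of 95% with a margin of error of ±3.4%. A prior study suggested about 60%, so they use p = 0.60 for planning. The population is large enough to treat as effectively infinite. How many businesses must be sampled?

798

For 95% confidence, z = 1.96.
With p = 0.60, p(1−p) = 0.2400.
n = z²·p(1−p)/E² = 1.96² × 0.2400 / 0.034² = 3.8416 × 0.2400 / 0.001156 ≈ 797.56.
Rounding up gives n = 798.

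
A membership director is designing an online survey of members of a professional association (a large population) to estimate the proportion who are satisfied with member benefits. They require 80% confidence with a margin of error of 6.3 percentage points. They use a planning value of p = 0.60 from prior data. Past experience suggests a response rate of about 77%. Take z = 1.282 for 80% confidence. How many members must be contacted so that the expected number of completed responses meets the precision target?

Completed interviews needed: n₀ = 1.282² × 0.2400 / 0.063² ≈ 99.38 → 100.
At a 77% response rate, contacts needed = 100 / 0.77 ≈ 129.87 → 130.

130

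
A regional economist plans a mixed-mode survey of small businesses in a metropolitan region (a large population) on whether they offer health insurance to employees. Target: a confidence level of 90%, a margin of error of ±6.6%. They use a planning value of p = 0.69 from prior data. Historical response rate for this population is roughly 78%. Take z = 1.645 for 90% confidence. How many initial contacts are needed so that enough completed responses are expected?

Completed interviews needed: n₀ = 1.645² × 0.2139 / 0.066² ≈ 132.88 → 133.
At a 78% response rate, contacts needed = 133 / 0.78 ≈ 170.51 → 171.

171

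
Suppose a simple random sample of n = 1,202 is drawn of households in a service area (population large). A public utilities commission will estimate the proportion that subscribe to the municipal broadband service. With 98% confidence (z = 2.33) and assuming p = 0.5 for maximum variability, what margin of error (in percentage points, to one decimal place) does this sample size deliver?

SE(p̂) = √[p(1−p)/n] = √[0.2500/1202] = 0.01442.
E = z × SE = 2.33 × 0.01442 = 0.03360, or 3.4 percentage points.

3.4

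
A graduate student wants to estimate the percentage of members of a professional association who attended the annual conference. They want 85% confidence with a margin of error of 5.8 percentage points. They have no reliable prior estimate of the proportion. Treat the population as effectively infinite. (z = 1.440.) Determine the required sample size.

With no prior estimate, use p = 0.5, giving p(1−p) = 0.25.
n = z²·p(1−p)/E² = 1.440² × 0.2500 / 0.058² = 2.0736 × 0.2500 / 0.003364 ≈ 154.10.
Rounding up gives n = 155.

155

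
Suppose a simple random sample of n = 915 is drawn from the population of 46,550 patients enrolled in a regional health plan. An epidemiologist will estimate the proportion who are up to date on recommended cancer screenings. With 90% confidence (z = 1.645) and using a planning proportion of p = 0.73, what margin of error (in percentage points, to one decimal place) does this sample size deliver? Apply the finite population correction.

Finite-population factor: (N−n)/(N−1) = (46550−915)/(46550−1) = 0.9804.
SE(p̂) = √[p(1−p)/n · (N−n)/(N−1)] = √[0.1971/915 × 0.9804] = 0.01453.
E = z × SE = 1.645 × 0.01453 = 0.02391 ≈ 2.4 percentage points.

2.4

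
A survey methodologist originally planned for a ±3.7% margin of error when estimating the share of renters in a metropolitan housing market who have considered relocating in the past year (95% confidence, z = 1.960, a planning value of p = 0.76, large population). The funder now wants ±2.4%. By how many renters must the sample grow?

705

At ±3.7%: n = 1.960² × 0.1824 / 0.037² ≈ 511.84 → 512.
At ±2.4%: n = 1.960² × 0.1824 / 0.024² ≈ 1216.51 → 1217.
Additional respondents: 1217 − 512 = 705.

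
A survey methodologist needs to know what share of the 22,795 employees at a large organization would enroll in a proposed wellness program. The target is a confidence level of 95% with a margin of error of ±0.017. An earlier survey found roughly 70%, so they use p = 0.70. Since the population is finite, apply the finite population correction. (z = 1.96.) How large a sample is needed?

2488

Unadjusted: n₀ = 1.96² × 0.70 × 0.30 / 0.017² ≈ 2791.47, so n₀ = 2792.
Finite population correction with N = 22,795: n = n₀ / (1 + (n₀−1)/N) = 2792 / (1 + 2791/22795) = 2792 / 1.1224 ≈ 2487.44.
Rounding up, n = 2488.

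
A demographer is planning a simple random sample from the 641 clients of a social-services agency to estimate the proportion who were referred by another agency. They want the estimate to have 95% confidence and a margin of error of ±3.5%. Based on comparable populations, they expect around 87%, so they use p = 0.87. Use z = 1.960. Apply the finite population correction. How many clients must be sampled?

Unadjusted: n₀ = 1.960² × 0.87 × 0.13 / 0.035² ≈ 354.68, so n₀ = 355.
Finite population correction with N = 641: n = n₀ / (1 + (n₀−1)/N) = 355 / (1 + 354/641) = 355 / 1.5523 ≈ 228.70.
Rounding up, n = 229.

229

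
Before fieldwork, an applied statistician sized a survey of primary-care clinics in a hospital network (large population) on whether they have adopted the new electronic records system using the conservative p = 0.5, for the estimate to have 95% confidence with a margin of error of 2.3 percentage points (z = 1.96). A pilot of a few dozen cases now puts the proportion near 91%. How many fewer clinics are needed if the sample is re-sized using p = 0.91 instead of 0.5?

Conservative (p = 0.5): n = 1.96² × 0.25 / 0.023² ≈ 1815.50 → 1816.
Using p = 0.91: p(1−p) = 0.0819, so n = 1.96² × 0.0819 / 0.023² ≈ 594.76 → 595.
Reduction: 1816 − 595 = 1221.

1221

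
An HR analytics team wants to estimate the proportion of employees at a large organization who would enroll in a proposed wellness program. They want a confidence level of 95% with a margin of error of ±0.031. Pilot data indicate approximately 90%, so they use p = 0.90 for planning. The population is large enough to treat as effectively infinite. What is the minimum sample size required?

For 95% confidence, z = 1.960.
With p = 0.90, p(1−p) = 0.0900.
n = z²·p(1−p)/E² = 1.960² × 0.0900 / 0.031² = 3.8416 × 0.0900 / 0.000961 ≈ 359.78.
Rounding up gives n = 360.

360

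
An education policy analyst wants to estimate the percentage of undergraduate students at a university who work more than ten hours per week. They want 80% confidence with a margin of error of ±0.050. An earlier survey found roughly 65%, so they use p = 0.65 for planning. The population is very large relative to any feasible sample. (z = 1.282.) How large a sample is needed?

150

With p = 0.65, p(1−p) = 0.2275.
n = z²·p(1−p)/E² = 1.282² × 0.2275 / 0.050² = 1.6435 × 0.2275 / 0.002500 ≈ 149.56.
Rounding up gives n = 150.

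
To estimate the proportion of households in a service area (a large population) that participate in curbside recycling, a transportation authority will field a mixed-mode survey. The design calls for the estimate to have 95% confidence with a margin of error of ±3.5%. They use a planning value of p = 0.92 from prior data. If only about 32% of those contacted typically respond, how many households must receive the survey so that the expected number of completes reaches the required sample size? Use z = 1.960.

722

Completed interviews needed: n₀ = 1.960² × 0.0736 / 0.035² ≈ 230.81 → 231.
At a 32% response rate, contacts needed = 231 / 0.32 ≈ 721.88 → 722.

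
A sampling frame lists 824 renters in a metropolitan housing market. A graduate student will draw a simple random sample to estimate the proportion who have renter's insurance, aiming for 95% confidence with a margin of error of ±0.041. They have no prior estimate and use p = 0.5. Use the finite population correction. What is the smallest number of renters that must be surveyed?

For 95% confidence, z = 1.960.
Unadjusted: n₀ = 1.960² × 0.50 × 0.50 / 0.041² ≈ 571.33, so n₀ = 572.
Finite population correction with N = 824: n = n₀ / (1 + (n₀−1)/N) = 572 / (1 + 571/824) = 572 / 1.6930 ≈ 337.87.
Rounding up, n = 338.

338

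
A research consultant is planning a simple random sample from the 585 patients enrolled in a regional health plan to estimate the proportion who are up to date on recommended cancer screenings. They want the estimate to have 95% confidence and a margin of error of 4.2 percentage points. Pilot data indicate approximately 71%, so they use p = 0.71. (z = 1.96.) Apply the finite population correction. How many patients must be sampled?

255

Unadjusted: n₀ = 1.96² × 0.71 × 0.29 / 0.042² ≈ 448.40, so n₀ = 449.
Finite population correction with N = 585: n = n₀ / (1 + (n₀−1)/N) = 449 / (1 + 448/585) = 449 / 1.7658 ≈ 254.27.
Rounding up, n = 255.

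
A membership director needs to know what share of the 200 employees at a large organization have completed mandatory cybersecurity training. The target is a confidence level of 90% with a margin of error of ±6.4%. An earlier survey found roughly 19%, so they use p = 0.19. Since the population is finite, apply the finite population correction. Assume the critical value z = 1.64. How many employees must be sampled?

68

Unadjusted: n₀ = 1.64² × 0.19 × 0.81 / 0.064² ≈ 101.06, so n₀ = 102.
Finite population correction with N = 200: n = n₀ / (1 + (n₀−1)/N) = 102 / (1 + 101/200) = 102 / 1.5050 ≈ 67.77.
Rounding up, n = 68.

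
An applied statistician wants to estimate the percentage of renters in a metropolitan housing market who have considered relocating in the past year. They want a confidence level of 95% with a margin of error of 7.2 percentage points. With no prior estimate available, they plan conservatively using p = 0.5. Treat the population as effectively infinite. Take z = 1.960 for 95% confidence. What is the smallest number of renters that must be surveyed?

With p = 0.5, p(1−p) = 0.25.
n = z²·p(1−p)/E² = 1.960² × 0.2500 / 0.072² = 3.8416 × 0.2500 / 0.005184 ≈ 185.26.
Rounding up gives n = 186.

186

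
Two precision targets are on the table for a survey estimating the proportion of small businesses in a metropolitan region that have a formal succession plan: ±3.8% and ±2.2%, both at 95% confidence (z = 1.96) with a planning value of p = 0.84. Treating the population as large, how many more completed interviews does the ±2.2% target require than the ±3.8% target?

709

At ±3.8%: n = 1.96² × 0.1344 / 0.038² ≈ 357.56 → 358.
At ±2.2%: n = 1.96² × 0.1344 / 0.022² ≈ 1066.76 → 1067.
Additional respondents: 1067 − 358 = 709.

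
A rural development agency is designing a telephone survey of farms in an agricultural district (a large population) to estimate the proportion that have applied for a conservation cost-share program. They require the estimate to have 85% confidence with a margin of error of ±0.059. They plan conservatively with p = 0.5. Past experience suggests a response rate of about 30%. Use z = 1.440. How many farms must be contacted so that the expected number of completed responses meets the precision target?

497

Completed interviews needed: n₀ = 1.440² × 0.2500 / 0.059² ≈ 148.92 → 149.
At a 30% response rate, contacts needed = 149 / 0.30 ≈ 496.67 → 497.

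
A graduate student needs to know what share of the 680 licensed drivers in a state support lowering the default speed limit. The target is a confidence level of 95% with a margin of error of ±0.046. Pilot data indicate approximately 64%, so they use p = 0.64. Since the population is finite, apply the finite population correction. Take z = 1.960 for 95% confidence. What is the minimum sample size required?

260

Unadjusted: n₀ = 1.960² × 0.64 × 0.36 / 0.046² ≈ 418.29, so n₀ = 419.
Finite population correction with N = 680: n = n₀ / (1 + (n₀−1)/N) = 419 / (1 + 418/680) = 419 / 1.6147 ≈ 259.49.
Rounding up, n = 260.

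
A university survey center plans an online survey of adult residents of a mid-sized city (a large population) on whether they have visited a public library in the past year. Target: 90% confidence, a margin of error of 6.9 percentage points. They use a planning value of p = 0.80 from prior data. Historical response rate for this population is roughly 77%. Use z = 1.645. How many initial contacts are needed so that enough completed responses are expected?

119

Completed interviews needed: n₀ = 1.645² × 0.1600 / 0.069² ≈ 90.94 → 91.
At a 77% response rate, contacts needed = 91 / 0.77 ≈ 118.18 → 119.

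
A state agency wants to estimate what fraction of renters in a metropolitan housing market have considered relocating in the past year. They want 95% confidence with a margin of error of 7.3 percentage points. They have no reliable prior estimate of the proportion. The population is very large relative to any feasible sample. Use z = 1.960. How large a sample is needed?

With no prior estimate, use p = 0.5, giving p(1−p) = 0.25.
n = z²·p(1−p)/E² = 1.960² × 0.2500 / 0.073² = 3.8416 × 0.2500 / 0.005329 ≈ 180.22.
Rounding up gives n = 181.

181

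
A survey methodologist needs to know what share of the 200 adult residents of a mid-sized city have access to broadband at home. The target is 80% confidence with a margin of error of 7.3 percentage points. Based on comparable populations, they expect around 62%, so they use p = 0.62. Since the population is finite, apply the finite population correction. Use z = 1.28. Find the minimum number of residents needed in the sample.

Unadjusted: n₀ = 1.28² × 0.62 × 0.38 / 0.073² ≈ 72.44, so n₀ = 73.
Finite population correction with N = 200: n = n₀ / (1 + (n₀−1)/N) = 73 / (1 + 72/200) = 73 / 1.3600 ≈ 53.68.
Rounding up, n = 54.

54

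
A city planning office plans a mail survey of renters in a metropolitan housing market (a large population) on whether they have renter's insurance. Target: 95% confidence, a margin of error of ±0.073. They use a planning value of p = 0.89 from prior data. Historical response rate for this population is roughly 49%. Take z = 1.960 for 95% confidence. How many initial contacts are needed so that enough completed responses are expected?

Completed interviews needed: n₀ = 1.960² × 0.0979 / 0.073² ≈ 70.57 → 71.
At a 49% response rate, contacts needed = 71 / 0.49 ≈ 144.90 → 145.

145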